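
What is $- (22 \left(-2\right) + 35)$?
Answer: $9$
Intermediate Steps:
$- (22 \left(-2\right) + 35) = - (-44 + 35) = \left(-1\right) \left(-9\right) = 9$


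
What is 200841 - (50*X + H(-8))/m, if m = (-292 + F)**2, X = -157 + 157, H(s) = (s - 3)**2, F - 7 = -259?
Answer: 59436082055/295936 ≈ 2.0084e+5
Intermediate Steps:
F = -252 (F = 7 - 259 = -252)
H(s) = (-3 + s)**2
X = 0
m = 295936 (m = (-292 - 252)**2 = (-544)**2 = 295936)
200841 - (50*X + H(-8))/m = 200841 - (50*0 + (-3 - 8)**2)/295936 = 200841 - (0 + (-11)**2)/295936 = 200841 - (0 + 121)/295936 = 200841 - 121/295936 = 59436082055/295936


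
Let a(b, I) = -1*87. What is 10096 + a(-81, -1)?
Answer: 10009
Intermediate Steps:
a(b, I) = -87
10096 + a(-81, -1) = 10096 - 87 = 10009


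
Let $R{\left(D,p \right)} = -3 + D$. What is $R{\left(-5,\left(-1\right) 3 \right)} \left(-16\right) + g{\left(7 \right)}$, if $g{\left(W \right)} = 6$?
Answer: $134$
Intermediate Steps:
$R{\left(-5,\left(-1\right) 3 \right)} \left(-16\right) + g{\left(7 \right)} = \left(-3 - 5\right) \left(-16\right) + 6 = \left(-8\right) \left(-16\right) + 6 = 128 + 6 = 134$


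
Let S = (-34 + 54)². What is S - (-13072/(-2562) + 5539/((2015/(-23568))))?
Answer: 168245093672/2581215 ≈ 65181.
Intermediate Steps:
S = 400 (S = 20² = 400)
S - (-13072/(-2562) + 5539/((2015/(-23568)))) = 400 - (-13072/(-2562) + 5539/((2015/(-23568)))) = 400 - (-13072*(-1/2562) + 5539/((2015*(-1/23568)))) = 400 - (6536/1281 + 5539/(-2015/23568)) = 400 - (6536/1281 + 5539*(-23568/2015)) = 400 - (6536/1281 - 130543152/2015) = 400 - 1*(-167212607672/2581215) = 400 + 167212607672/2581215 = 168245093672/2581215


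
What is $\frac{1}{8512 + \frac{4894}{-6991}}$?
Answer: $\frac{6991}{59502498} \approx 0.00011749$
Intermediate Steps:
$\frac{1}{8512 + \frac{4894}{-6991}} = \frac{1}{8512 + 4894 \left(- \frac{1}{6991}\right)} = \frac{1}{8512 - \frac{4894}{6991}} = \frac{1}{\frac{59502498}{6991}} = \frac{6991}{59502498}$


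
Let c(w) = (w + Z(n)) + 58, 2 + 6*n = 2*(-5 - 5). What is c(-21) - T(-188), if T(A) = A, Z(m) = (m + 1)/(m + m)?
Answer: 2479/11 ≈ 225.36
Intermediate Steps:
n = -11/3 (n = -1/3 + (2*(-5 - 5))/6 = -1/3 + (2*(-10))/6 = -1/3 + (1/6)*(-20) = -1/3 - 10/3 = -11/3 ≈ -3.6667)
Z(m) = (1 + m)/(2*m) (Z(m) = (1 + m)/((2*m)) = (1 + m)*(1/(2*m)) = (1 + m)/(2*m))
c(w) = 642/11 + w (c(w) = (w + (1 - 11/3)/(2*(-11/3))) + 58 = (w + (1/2)*(-3/11)*(-8/3)) + 58 = (w + 4/11) + 58 = (4/11 + w) + 58 = 642/11 + w)
c(-21) - T(-188) = (642/11 - 21) - 1*(-188) = 411/11 + 188 = 2479/11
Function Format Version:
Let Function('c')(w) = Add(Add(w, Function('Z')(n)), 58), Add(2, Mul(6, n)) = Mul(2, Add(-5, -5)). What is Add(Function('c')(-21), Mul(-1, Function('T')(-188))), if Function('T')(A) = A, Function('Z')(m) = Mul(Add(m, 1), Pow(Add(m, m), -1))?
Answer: Rational(2479, 11) ≈ 225.36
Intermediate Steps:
n = Rational(-11, 3) (n = Add(Rational(-1, 3), Mul(Rational(1, 6), Mul(2, Add(-5, -5)))) = Add(Rational(-1, 3), Mul(Rational(1, 6), Mul(2, -10))) = Add(Rational(-1, 3), Mul(Rational(1, 6), -20)) = Add(Rational(-1, 3), Rational(-10, 3)) = Rational(-11, 3) ≈ -3.6667)
Function('Z')(m) = Mul(Rational(1, 2), Pow(m, -1), Add(1, m)) (Function('Z')(m) = Mul(Add(1, m), Pow(Mul(2, m), -1)) = Mul(Add(1, m), Mul(Rational(1, 2), Pow(m, -1))) = Mul(Rational(1, 2), Pow(m, -1), Add(1, m)))
Function('c')(w) = Add(Rational(642, 11), w) (Function('c')(w) = Add(Add(w, Mul(Rational(1, 2), Pow(Rational(-11, 3), -1), Add(1, Rational(-11, 3)))), 58) = Add(Add(w, Mul(Rational(1, 2), Rational(-3, 11), Rational(-8, 3))), 58) = Add(Add(w, Rational(4, 11)), 58) = Add(Add(Rational(4, 11), w), 58) = Add(Rational(642, 11), w))
Add(Function('c')(-21), Mul(-1, Function('T')(-188))) = Add(Add(Rational(642, 11), -21), Mul(-1, -188)) = Add(Rational(411, 11), 188) = Rational(2479, 11)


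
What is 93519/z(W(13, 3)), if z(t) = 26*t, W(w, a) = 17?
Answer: 93519/442 ≈ 211.58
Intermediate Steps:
93519/z(W(13, 3)) = 93519/((26*17)) = 93519/442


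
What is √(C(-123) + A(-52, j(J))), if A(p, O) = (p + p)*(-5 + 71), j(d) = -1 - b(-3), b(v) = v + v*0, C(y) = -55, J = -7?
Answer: I*√6919 ≈ 83.181*I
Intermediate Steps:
b(v) = v (b(v) = v + 0 = v)
j(d) = 2 (j(d) = -1 - 1*(-3) = -1 + 3 = 2)
A(p, O) = 132*p (A(p, O) = (2*p)*66 = 132*p)
√(C(-123) + A(-52, j(J))) = √(-55 + 132*(-52)) = √(-55 - 6864) = √(-6919) = I*√6919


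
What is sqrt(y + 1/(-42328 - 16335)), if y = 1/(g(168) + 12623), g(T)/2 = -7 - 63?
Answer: 2*sqrt(939365632645)/244096743 ≈ 0.0079412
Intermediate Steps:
g(T) = -140 (g(T) = 2*(-7 - 63) = 2*(-70) = -140)
y = 1/12483 (y = 1/(-140 + 12623) = 1/12483 ≈ 8.0109e-5)
sqrt(y + 1/(-42328 - 16335)) = sqrt(1/12483 + 1/(-42328 - 16335)) = sqrt(1/12483 + 1/(-58663)) = sqrt(1/12483 - 1/58663) = sqrt(46180/732290229) = 2*sqrt(939365632645)/244096743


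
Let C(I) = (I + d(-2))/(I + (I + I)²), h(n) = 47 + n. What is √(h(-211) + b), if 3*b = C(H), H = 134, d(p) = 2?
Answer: 20*I*√530738222/35979 ≈ 12.806*I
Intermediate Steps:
C(I) = (2 + I)/(I + 4*I²) (C(I) = (I + 2)/(I + (I + I)²) = (2 + I)/(I + (2*I)²) = (2 + I)/(I + 4*I²))
b = 68/107937 (b = ((2 + 134)/(134*(1 + 4*134)))/3 = ((1/134)*136/(1 + 536))/3 = ((1/134)*136/537)/3 = ((1/134)*(1/537)*136)/3 = (⅓)*(68/35979) = 68/107937 ≈ 0.00063000)
√(h(-211) + b) = √((47 - 211) + 68/107937) = √(-164 + 68/107937) = √(-17701600/107937) = 20*I*√530738222/35979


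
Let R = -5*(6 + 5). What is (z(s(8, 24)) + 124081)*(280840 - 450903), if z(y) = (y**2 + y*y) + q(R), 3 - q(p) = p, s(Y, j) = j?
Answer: -21307363333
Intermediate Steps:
R = -55 (R = -5*11 = -55)
q(p) = 3 - p
z(y) = 58 + 2*y**2 (z(y) = (y**2 + y*y) + (3 - 1*(-55)) = (y**2 + y**2) + (3 + 55) = 2*y**2 + 58 = 58 + 2*y**2)
(z(s(8, 24)) + 124081)*(280840 - 450903) = ((58 + 2*24**2) + 124081)*(280840 - 450903) = ((58 + 2*576) + 124081)*(-170063) = ((58 + 1152) + 124081)*(-170063) = (1210 + 124081)*(-170063) = 125291*(-170063) = -21307363333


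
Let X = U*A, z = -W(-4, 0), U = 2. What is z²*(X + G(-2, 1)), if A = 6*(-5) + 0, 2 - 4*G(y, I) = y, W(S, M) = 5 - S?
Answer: -4779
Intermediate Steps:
G(y, I) = ½ - y/4
A = -30 (A = -30 + 0 = -30)
z = -9 (z = -(5 - 1*(-4)) = -(5 + 4) = -1*9 = -9)
X = -60 (X = 2*(-30) = -60)
z²*(X + G(-2, 1)) = (-9)²*(-60 + (½ - ¼*(-2))) = 81*(-60 + (½ + ½)) = 81*(-60 + 1) = 81*(-59) = -4779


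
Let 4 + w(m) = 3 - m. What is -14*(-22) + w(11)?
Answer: 296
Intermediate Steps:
w(m) = -1 - m (w(m) = -4 + (3 - m) = -1 - m)
-14*(-22) + w(11) = -14*(-22) + (-1 - 1*11) = 308 + (-1 - 11) = 308 - 12 = 296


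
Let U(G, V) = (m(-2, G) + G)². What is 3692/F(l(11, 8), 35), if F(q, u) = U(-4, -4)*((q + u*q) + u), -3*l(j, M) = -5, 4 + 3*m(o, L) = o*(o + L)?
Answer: 8307/380 ≈ 21.861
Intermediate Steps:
m(o, L) = -4/3 + o*(L + o)/3 (m(o, L) = -4/3 + (o*(o + L))/3 = -4/3 + (o*(L + o))/3 = -4/3 + o*(L + o)/3)
l(j, M) = 5/3 (l(j, M) = -⅓*(-5) = 5/3)
U(G, V) = G²/9 (U(G, V) = ((-4/3 + (⅓)*(-2)² + (⅓)*G*(-2)) + G)² = ((-4/3 + (⅓)*4 - 2*G/3) + G)² = ((-4/3 + 4/3 - 2*G/3) + G)² = (-2*G/3 + G)² = (G/3)² = G²/9)
F(q, u) = 16*q/9 + 16*u/9 + 16*q*u/9 (F(q, u) = ((⅑)*(-4)²)*((q + u*q) + u) = ((⅑)*16)*((q + q*u) + u) = 16*(q + u + q*u)/9 = 16*q/9 + 16*u/9 + 16*q*u/9)
3692/F(l(11, 8), 35) = 3692/((16/9)*(5/3) + (16/9)*35 + (16/9)*(5/3)*35) = 3692/(80/27 + 560/9 + 2800/27) = 3692/(1520/9) = 3692*(9/1520) = 8307/380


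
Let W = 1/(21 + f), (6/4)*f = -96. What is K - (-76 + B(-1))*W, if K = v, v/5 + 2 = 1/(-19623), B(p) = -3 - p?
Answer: -9968699/843789 ≈ -11.814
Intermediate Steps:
f = -64 (f = (⅔)*(-96) = -64)
W = -1/43 (W = 1/(21 - 64) = 1/(-43) = -1/43 ≈ -0.023256)
v = -196235/19623 (v = -10 + 5/(-19623) = -10 + 5*(-1/19623) = -10 - 5/19623 = -196235/19623 ≈ -10.000)
K = -196235/19623 ≈ -10.000
K - (-76 + B(-1))*W = -196235/19623 - (-76 + (-3 - 1*(-1)))*(-1)/43 = -196235/19623 - (-76 + (-3 + 1))*(-1)/43 = -196235/19623 - (-76 - 2)*(-1)/43 = -196235/19623 - (-78)*(-1)/43 = -196235/19623 - 1*78/43 = -196235/19623 - 78/43 = -9968699/843789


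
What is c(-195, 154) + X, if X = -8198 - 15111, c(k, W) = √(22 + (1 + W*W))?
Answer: -23309 + √23739 ≈ -23155.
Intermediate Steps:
c(k, W) = √(23 + W²) (c(k, W) = √(22 + (1 + W²)) = √(23 + W²))
X = -23309
c(-195, 154) + X = √(23 + 154²) - 23309 = √(23 + 23716) - 23309 = √23739 - 23309 = -23309 + √23739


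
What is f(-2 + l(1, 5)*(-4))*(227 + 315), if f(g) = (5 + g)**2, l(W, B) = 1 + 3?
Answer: 91598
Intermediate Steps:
l(W, B) = 4
f(-2 + l(1, 5)*(-4))*(227 + 315) = (5 + (-2 + 4*(-4)))**2*(227 + 315) = (5 + (-2 - 16))**2*542 = (5 - 18)**2*542 = (-13)**2*542 = 169*542 = 91598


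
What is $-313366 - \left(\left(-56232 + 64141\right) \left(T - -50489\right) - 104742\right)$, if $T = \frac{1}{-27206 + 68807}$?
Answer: $- \frac{16620686334034}{41601} \approx -3.9953 \cdot 10^{8}$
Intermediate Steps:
$T = \frac{1}{41601} \approx 2.4038 \cdot 10^{-5}$
$-313366 - \left(\left(-56232 + 64141\right) \left(T - -50489\right) - 104742\right) = -313366 - \left(\left(-56232 + 64141\right) \left(\frac{1}{41601} - -50489\right) - 104742\right) = -313366 - \left(7909 \left(\frac{1}{41601} + \left(-3092 + 53581\right)\right) - 104742\right) = -313366 - \left(7909 \left(\frac{1}{41601} + 50489\right) - 104742\right) = -313366 - \left(7909 \cdot \frac{2100392890}{41601} - 104742\right) = -313366 - \left(\frac{16612007367010}{41601} - 104742\right) = -313366 - \frac{16607649995068}{41601} = - \frac{16620686334034}{41601}$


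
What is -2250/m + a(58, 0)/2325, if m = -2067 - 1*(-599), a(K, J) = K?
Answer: 2658197/1706550 ≈ 1.5576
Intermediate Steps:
m = -1468 (m = -2067 + 599 = -1468)
-2250/m + a(58, 0)/2325 = -2250/(-1468) + 58/2325 = -2250*(-1/1468) + 58*(1/2325) = 1125/734 + 58/2325 = 2658197/1706550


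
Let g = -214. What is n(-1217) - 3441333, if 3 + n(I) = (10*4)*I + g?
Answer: -3490230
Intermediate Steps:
n(I) = -217 + 40*I (n(I) = -3 + ((10*4)*I - 214) = -3 + (40*I - 214) = -3 + (-214 + 40*I) = -217 + 40*I)
n(-1217) - 3441333 = (-217 + 40*(-1217)) - 3441333 = (-217 - 48680) - 3441333 = -48897 - 3441333 = -3490230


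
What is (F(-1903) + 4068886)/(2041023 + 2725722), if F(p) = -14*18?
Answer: 4068634/4766745 ≈ 0.85355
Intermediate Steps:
F(p) = -252
(F(-1903) + 4068886)/(2041023 + 2725722) = (-252 + 4068886)/(2041023 + 2725722) = 4068634/4766745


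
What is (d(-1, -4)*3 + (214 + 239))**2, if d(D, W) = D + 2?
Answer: 207936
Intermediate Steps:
d(D, W) = 2 + D
(d(-1, -4)*3 + (214 + 239))**2 = ((2 - 1)*3 + (214 + 239))**2 = (1*3 + 453)**2 = (3 + 453)**2 = 456**2 = 207936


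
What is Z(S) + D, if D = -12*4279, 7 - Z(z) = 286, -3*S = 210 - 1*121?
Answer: -51627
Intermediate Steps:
S = -89/3 (S = -(210 - 1*121)/3 = -(210 - 121)/3 = -⅓*89 = -89/3 ≈ -29.667)
Z(z) = -279 (Z(z) = 7 - 1*286 = 7 - 286 = -279)
D = -51348
Z(S) + D = -279 - 51348 = -51627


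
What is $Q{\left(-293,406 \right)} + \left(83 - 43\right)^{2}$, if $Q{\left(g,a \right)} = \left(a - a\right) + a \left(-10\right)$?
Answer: $-2460$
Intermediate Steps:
$Q{\left(g,a \right)} = - 10 a$ ($Q{\left(g,a \right)} = 0 - 10 a = - 10 a$)
$Q{\left(-293,406 \right)} + \left(83 - 43\right)^{2} = \left(-10\right) 406 + \left(83 - 43\right)^{2} = -4060 + 40^{2} = -4060 + 1600 = -2460$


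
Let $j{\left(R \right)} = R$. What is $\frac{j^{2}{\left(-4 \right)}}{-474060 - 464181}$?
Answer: $- \frac{16}{938241} \approx -1.7053 \cdot 10^{-5}$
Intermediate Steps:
$\frac{j^{2}{\left(-4 \right)}}{-474060 - 464181} = \frac{\left(-4\right)^{2}}{-474060 - 464181} = \frac{16}{-938241} = 16 \left(- \frac{1}{938241}\right) = - \frac{16}{938241}$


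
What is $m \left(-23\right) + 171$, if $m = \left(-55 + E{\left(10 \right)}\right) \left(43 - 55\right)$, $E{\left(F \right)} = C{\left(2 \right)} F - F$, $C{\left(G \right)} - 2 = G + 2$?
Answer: $-1209$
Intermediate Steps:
$C{\left(G \right)} = 4 + G$ ($C{\left(G \right)} = 2 + \left(G + 2\right) = 2 + \left(2 + G\right) = 4 + G$)
$E{\left(F \right)} = 5 F$ ($E{\left(F \right)} = \left(4 + 2\right) F - F = 6 F - F = 5 F$)
$m = 60$ ($m = \left(-55 + 5 \cdot 10\right) \left(43 - 55\right) = \left(-55 + 50\right) \left(-12\right) = \left(-5\right) \left(-12\right) = 60$)
$m \left(-23\right) + 171 = 60 \left(-23\right) + 171 = -1380 + 171 = -1209$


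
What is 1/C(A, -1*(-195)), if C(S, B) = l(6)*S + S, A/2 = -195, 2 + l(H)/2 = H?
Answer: -1/3510 ≈ -0.00028490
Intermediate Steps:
l(H) = -4 + 2*H
A = -390 (A = 2*(-195) = -390)
C(S, B) = 9*S (C(S, B) = (-4 + 2*6)*S + S = (-4 + 12)*S + S = 8*S + S = 9*S)
1/C(A, -1*(-195)) = 1/(9*(-390)) = 1/(-3510) = -1/3510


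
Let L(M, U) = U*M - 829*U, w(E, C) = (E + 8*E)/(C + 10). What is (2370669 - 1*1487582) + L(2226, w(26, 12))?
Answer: 897946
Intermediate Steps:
w(E, C) = 9*E/(10 + C) (w(E, C) = (9*E)/(10 + C) = 9*E/(10 + C))
L(M, U) = -829*U + M*U (L(M, U) = M*U - 829*U = -829*U + M*U)
(2370669 - 1*1487582) + L(2226, w(26, 12)) = (2370669 - 1*1487582) + (9*26/(10 + 12))*(-829 + 2226) = (2370669 - 1487582) + (9*26/22)*1397 = 883087 + (9*26*(1/22))*1397 = 883087 + (117/11)*1397 = 883087 + 14859 = 897946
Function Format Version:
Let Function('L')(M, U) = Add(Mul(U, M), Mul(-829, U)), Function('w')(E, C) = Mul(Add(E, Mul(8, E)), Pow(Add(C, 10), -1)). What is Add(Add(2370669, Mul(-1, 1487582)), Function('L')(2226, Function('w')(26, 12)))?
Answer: 897946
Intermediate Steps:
Function('w')(E, C) = Mul(9, E, Pow(Add(10, C), -1)) (Function('w')(E, C) = Mul(Mul(9, E), Pow(Add(10, C), -1)) = Mul(9, E, Pow(Add(10, C), -1)))
Function('L')(M, U) = Add(Mul(-829, U), Mul(M, U)) (Function('L')(M, U) = Add(Mul(M, U), Mul(-829, U)) = Add(Mul(-829, U), Mul(M, U)))
Add(Add(2370669, Mul(-1, 1487582)), Function('L')(2226, Function('w')(26, 12))) = Add(Add(2370669, Mul(-1, 1487582)), Mul(Mul(9, 26, Pow(Add(10, 12), -1)), Add(-829, 2226))) = Add(Add(2370669, -1487582), Mul(Mul(9, 26, Pow(22, -1)), 1397)) = Add(883087, Mul(Mul(9, 26, Rational(1, 22)), 1397)) = Add(883087, Mul(Rational(117, 11), 1397)) = Add(883087, 14859) = 897946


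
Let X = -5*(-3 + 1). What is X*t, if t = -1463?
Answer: -14630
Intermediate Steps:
X = 10 (X = -5*(-2) = 10)
X*t = 10*(-1463) = -14630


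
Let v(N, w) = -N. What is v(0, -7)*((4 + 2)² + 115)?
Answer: 0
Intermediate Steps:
v(0, -7)*((4 + 2)² + 115) = (-1*0)*((4 + 2)² + 115) = 0*(6² + 115) = 0*(36 + 115) = 0*151 = 0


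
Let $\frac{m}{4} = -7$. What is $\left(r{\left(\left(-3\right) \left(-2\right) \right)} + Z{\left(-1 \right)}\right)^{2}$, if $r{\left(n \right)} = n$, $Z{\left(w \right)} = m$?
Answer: $484$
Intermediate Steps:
$m = -28$ ($m = 4 \left(-7\right) = -28$)
$Z{\left(w \right)} = -28$
$\left(r{\left(\left(-3\right) \left(-2\right) \right)} + Z{\left(-1 \right)}\right)^{2} = \left(\left(-3\right) \left(-2\right) - 28\right)^{2} = \left(6 - 28\right)^{2} = \left(-22\right)^{2} = 484$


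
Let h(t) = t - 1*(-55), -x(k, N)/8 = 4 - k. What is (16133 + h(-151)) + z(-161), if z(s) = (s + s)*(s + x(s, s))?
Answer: 492919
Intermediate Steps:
x(k, N) = -32 + 8*k (x(k, N) = -8*(4 - k) = -32 + 8*k)
h(t) = 55 + t (h(t) = t + 55 = 55 + t)
z(s) = 2*s*(-32 + 9*s) (z(s) = (s + s)*(s + (-32 + 8*s)) = (2*s)*(-32 + 9*s) = 2*s*(-32 + 9*s))
(16133 + h(-151)) + z(-161) = (16133 + (55 - 151)) + 2*(-161)*(-32 + 9*(-161)) = (16133 - 96) + 2*(-161)*(-32 - 1449) = 16037 + 2*(-161)*(-1481) = 16037 + 476882 = 492919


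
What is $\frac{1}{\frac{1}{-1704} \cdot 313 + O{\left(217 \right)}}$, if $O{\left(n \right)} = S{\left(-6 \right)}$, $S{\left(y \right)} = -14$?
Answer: $- \frac{1704}{24169} \approx -0.070503$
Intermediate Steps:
$O{\left(n \right)} = -14$
$\frac{1}{\frac{1}{-1704} \cdot 313 + O{\left(217 \right)}} = \frac{1}{\frac{1}{-1704} \cdot 313 - 14} = \frac{1}{\left(- \frac{1}{1704}\right) 313 - 14} = \frac{1}{- \frac{313}{1704} - 14} = \frac{1}{- \frac{24169}{1704}} = - \frac{1704}{24169}$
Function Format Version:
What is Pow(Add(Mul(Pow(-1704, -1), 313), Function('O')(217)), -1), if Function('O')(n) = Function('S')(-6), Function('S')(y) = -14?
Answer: Rational(-1704, 24169) ≈ -0.070503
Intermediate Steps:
Function('O')(n) = -14
Pow(Add(Mul(Pow(-1704, -1), 313), Function('O')(217)), -1) = Pow(Add(Mul(Pow(-1704, -1), 313), -14), -1) = Pow(Add(Mul(Rational(-1, 1704), 313), -14), -1) = Pow(Add(Rational(-313, 1704), -14), -1) = Pow(Rational(-24169, 1704), -1) = Rational(-1704, 24169)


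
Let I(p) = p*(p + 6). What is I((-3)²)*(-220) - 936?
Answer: -30636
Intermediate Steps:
I(p) = p*(6 + p)
I((-3)²)*(-220) - 936 = ((-3)²*(6 + (-3)²))*(-220) - 936 = (9*(6 + 9))*(-220) - 936 = (9*15)*(-220) - 936 = 135*(-220) - 936 = -29700 - 936 = -30636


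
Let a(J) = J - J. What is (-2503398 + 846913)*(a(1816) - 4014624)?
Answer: 6650164436640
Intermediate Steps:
a(J) = 0
(-2503398 + 846913)*(a(1816) - 4014624) = (-2503398 + 846913)*(0 - 4014624) = -1656485*(-4014624) = 6650164436640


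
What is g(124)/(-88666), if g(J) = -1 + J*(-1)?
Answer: 125/88666 ≈ 0.0014098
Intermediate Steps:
g(J) = -1 - J
g(124)/(-88666) = (-1 - 1*124)/(-88666) = (-1 - 124)*(-1/88666) = -125*(-1/88666) = 125/88666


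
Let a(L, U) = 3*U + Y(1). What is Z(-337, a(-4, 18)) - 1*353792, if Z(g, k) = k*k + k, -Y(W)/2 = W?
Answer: -351036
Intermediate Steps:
Y(W) = -2*W
a(L, U) = -2 + 3*U (a(L, U) = 3*U - 2*1 = 3*U - 2 = -2 + 3*U)
Z(g, k) = k + k² (Z(g, k) = k² + k = k + k²)
Z(-337, a(-4, 18)) - 1*353792 = (-2 + 3*18)*(1 + (-2 + 3*18)) - 1*353792 = (-2 + 54)*(1 + (-2 + 54)) - 353792 = 52*(1 + 52) - 353792 = 52*53 - 353792 = 2756 - 353792 = -351036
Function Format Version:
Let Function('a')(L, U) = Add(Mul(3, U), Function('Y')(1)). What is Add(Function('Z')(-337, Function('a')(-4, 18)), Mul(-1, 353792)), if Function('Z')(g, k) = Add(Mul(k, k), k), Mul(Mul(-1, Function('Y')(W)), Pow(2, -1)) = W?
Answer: -351036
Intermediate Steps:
Function('Y')(W) = Mul(-2, W)
Function('a')(L, U) = Add(-2, Mul(3, U)) (Function('a')(L, U) = Add(Mul(3, U), Mul(-2, 1)) = Add(Mul(3, U), -2) = Add(-2, Mul(3, U)))
Function('Z')(g, k) = Add(k, Pow(k, 2)) (Function('Z')(g, k) = Add(Pow(k, 2), k) = Add(k, Pow(k, 2)))
Add(Function('Z')(-337, Function('a')(-4, 18)), Mul(-1, 353792)) = Add(Mul(Add(-2, Mul(3, 18)), Add(1, Add(-2, Mul(3, 18)))), Mul(-1, 353792)) = Add(Mul(Add(-2, 54), Add(1, Add(-2, 54))), -353792) = Add(Mul(52, Add(1, 52)), -353792) = Add(Mul(52, 53), -353792) = Add(2756, -353792) = -351036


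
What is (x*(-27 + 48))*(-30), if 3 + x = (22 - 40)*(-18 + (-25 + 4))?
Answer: -440370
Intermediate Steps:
x = 699 (x = -3 + (22 - 40)*(-18 + (-25 + 4)) = -3 - 18*(-18 - 21) = -3 - 18*(-39) = -3 + 702 = 699)
(x*(-27 + 48))*(-30) = (699*(-27 + 48))*(-30) = (699*21)*(-30) = 14679*(-30) = -440370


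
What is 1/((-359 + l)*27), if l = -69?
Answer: -1/11556 ≈ -8.6535e-5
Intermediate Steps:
1/((-359 + l)*27) = 1/(-359 - 69*27) = (1/27)/(-428) = -1/428*1/27 = -1/11556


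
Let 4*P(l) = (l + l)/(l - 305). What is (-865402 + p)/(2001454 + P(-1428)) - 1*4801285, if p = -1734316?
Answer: -8326679967474327/1734260248 ≈ -4.8013e+6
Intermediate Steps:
P(l) = l/(2*(-305 + l)) (P(l) = ((l + l)/(l - 305))/4 = ((2*l)/(-305 + l))/4 = (2*l/(-305 + l))/4 = l/(2*(-305 + l)))
(-865402 + p)/(2001454 + P(-1428)) - 1*4801285 = (-865402 - 1734316)/(2001454 + (½)*(-1428)/(-305 - 1428)) - 1*4801285 = -2599718/(2001454 + (½)*(-1428)/(-1733)) - 4801285 = -2599718/(2001454 + (½)*(-1428)*(-1/1733)) - 4801285 = -2599718/(2001454 + 714/1733) - 4801285 = -2599718/3468520496/1733 - 4801285 = -2599718*1733/3468520496 - 4801285 = -2252655647/1734260248 - 4801285 = -8326679967474327/1734260248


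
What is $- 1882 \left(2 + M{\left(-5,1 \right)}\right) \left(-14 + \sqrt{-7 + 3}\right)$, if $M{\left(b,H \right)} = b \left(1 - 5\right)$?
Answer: $579656 - 82808 i \approx 5.7966 \cdot 10^{5} - 82808.0 i$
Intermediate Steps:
$M{\left(b,H \right)} = - 4 b$ ($M{\left(b,H \right)} = b \left(-4\right) = - 4 b$)
$- 1882 \left(2 + M{\left(-5,1 \right)}\right) \left(-14 + \sqrt{-7 + 3}\right) = - 1882 \left(2 - -20\right) \left(-14 + \sqrt{-7 + 3}\right) = - 1882 \left(2 + 20\right) \left(-14 + \sqrt{-4}\right) = - 1882 \cdot 22 \left(-14 + 2 i\right) = - 1882 \left(-308 + 44 i\right) = 579656 - 82808 i$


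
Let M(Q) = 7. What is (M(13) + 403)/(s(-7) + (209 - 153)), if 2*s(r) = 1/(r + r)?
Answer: 11480/1567 ≈ 7.3261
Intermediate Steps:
s(r) = 1/(4*r) (s(r) = 1/(2*(r + r)) = 1/(2*((2*r))) = (1/(2*r))/2 = 1/(4*r))
(M(13) + 403)/(s(-7) + (209 - 153)) = (7 + 403)/((¼)/(-7) + (209 - 153)) = 410/((¼)*(-⅐) + 56) = 410/(-1/28 + 56) = 410/(1567/28) = 410*(28/1567) = 11480/1567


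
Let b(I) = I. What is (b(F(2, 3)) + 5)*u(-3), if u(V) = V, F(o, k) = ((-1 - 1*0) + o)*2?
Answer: -21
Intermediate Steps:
F(o, k) = -2 + 2*o (F(o, k) = ((-1 + 0) + o)*2 = (-1 + o)*2 = -2 + 2*o)
(b(F(2, 3)) + 5)*u(-3) = ((-2 + 2*2) + 5)*(-3) = ((-2 + 4) + 5)*(-3) = (2 + 5)*(-3) = 7*(-3) = -21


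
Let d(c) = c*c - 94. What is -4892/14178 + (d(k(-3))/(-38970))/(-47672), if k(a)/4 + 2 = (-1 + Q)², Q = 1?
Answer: -50490275659/146330967864 ≈ -0.34504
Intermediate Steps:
k(a) = -8 (k(a) = -8 + 4*(-1 + 1)² = -8 + 4*0² = -8 + 4*0 = -8 + 0 = -8)
d(c) = -94 + c² (d(c) = c² - 94 = -94 + c²)
-4892/14178 + (d(k(-3))/(-38970))/(-47672) = -4892/14178 + ((-94 + (-8)²)/(-38970))/(-47672) = -4892*1/14178 + ((-94 + 64)*(-1/38970))*(-1/47672) = -2446/7089 - 30*(-1/38970)*(-1/47672) = -2446/7089 + (1/1299)*(-1/47672) = -2446/7089 - 1/61925928 = -50490275659/146330967864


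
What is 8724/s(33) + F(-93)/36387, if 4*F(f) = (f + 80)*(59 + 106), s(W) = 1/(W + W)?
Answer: 2148825833/3732 ≈ 5.7578e+5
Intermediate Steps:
s(W) = 1/(2*W)
F(f) = 3300 + 165*f/4 (F(f) = ((f + 80)*(59 + 106))/4 = ((80 + f)*165)/4 = (13200 + 165*f)/4 = 3300 + 165*f/4)
8724/s(33) + F(-93)/36387 = 8724/(((½)/33)) + (3300 + (165/4)*(-93))/36387 = 8724/(((½)*(1/33))) + (3300 - 15345/4)*(1/36387) = 8724/(1/66) - 2145/4*1/36387 = 8724*66 - 55/3732 = 575784 - 55/3732 = 2148825833/3732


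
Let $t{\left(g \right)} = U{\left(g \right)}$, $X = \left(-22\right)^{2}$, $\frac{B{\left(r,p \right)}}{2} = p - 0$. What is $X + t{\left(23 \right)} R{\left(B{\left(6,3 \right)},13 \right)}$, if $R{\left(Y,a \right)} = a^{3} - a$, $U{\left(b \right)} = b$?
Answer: $50716$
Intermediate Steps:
$B{\left(r,p \right)} = 2 p$ ($B{\left(r,p \right)} = 2 \left(p - 0\right) = 2 \left(p + 0\right) = 2 p$)
$X = 484$
$t{\left(g \right)} = g$
$X + t{\left(23 \right)} R{\left(B{\left(6,3 \right)},13 \right)} = 484 + 23 \left(13^{3} - 13\right) = 484 + 23 \left(2197 - 13\right) = 484 + 23 \cdot 2184 = 484 + 50232 = 50716$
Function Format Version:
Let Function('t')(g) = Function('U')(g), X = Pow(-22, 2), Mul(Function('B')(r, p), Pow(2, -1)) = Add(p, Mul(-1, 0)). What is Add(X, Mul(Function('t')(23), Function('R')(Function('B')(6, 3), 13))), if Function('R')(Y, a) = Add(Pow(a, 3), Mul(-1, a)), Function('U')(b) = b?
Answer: 50716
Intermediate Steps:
Function('B')(r, p) = Mul(2, p) (Function('B')(r, p) = Mul(2, Add(p, Mul(-1, 0))) = Mul(2, Add(p, 0)) = Mul(2, p))
X = 484
Function('t')(g) = g
Add(X, Mul(Function('t')(23), Function('R')(Function('B')(6, 3), 13))) = Add(484, Mul(23, Add(Pow(13, 3), Mul(-1, 13)))) = Add(484, Mul(23, Add(2197, -13))) = Add(484, Mul(23, 2184)) = Add(484, 50232) = 50716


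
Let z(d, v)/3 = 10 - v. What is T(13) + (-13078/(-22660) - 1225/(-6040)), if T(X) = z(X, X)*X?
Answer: -795330959/6843320 ≈ -116.22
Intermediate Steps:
z(d, v) = 30 - 3*v (z(d, v) = 3*(10 - v) = 30 - 3*v)
T(X) = X*(30 - 3*X) (T(X) = (30 - 3*X)*X = X*(30 - 3*X))
T(13) + (-13078/(-22660) - 1225/(-6040)) = 3*13*(10 - 1*13) + (-13078/(-22660) - 1225/(-6040)) = 3*13*(10 - 13) + (-13078*(-1/22660) - 1225*(-1/6040)) = 3*13*(-3) + (6539/11330 + 245/1208) = -117 + 5337481/6843320 = -795330959/6843320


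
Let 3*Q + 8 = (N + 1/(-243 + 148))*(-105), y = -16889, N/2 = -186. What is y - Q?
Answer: -1704682/57 ≈ -29907.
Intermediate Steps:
N = -372 (N = 2*(-186) = -372)
Q = 742009/57 (Q = -8/3 + ((-372 + 1/(-243 + 148))*(-105))/3 = -8/3 + ((-372 + 1/(-95))*(-105))/3 = -8/3 + ((-372 - 1/95)*(-105))/3 = -8/3 + (-35341/95*(-105))/3 = -8/3 + (1/3)*(742161/19) = -8/3 + 247387/19 = 742009/57 ≈ 13018.)
y - Q = -16889 - 1*742009/57 = -16889 - 742009/57 = -1704682/57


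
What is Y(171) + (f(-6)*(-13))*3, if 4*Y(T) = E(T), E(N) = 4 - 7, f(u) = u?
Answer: 933/4 ≈ 233.25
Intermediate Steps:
E(N) = -3
Y(T) = -¾ (Y(T) = (¼)*(-3) = -¾)
Y(171) + (f(-6)*(-13))*3 = -¾ - 6*(-13)*3 = -¾ + 78*3 = -¾ + 234 = 933/4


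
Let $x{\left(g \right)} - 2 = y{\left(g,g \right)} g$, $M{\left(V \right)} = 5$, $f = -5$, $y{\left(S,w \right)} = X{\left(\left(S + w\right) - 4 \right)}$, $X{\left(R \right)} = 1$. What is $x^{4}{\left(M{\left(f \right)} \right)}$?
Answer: $2401$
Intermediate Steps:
$y{\left(S,w \right)} = 1$
$x{\left(g \right)} = 2 + g$ ($x{\left(g \right)} = 2 + 1 g = 2 + g$)
$x^{4}{\left(M{\left(f \right)} \right)} = \left(2 + 5\right)^{4} = 7^{4} = 2401$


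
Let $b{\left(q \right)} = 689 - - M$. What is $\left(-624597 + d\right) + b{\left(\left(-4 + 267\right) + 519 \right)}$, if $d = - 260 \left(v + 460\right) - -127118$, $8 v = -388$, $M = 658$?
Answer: $-603122$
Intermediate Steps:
$v = - \frac{97}{2}$ ($v = \frac{1}{8} \left(-388\right) = - \frac{97}{2} \approx -48.5$)
$b{\left(q \right)} = 1347$ ($b{\left(q \right)} = 689 - \left(-1\right) 658 = 689 - -658 = 689 + 658 = 1347$)
$d = 20128$ ($d = - 260 \left(- \frac{97}{2} + 460\right) - -127118 = \left(-260\right) \frac{823}{2} + 127118 = -106990 + 127118 = 20128$)
$\left(-624597 + d\right) + b{\left(\left(-4 + 267\right) + 519 \right)} = \left(-624597 + 20128\right) + 1347 = -604469 + 1347 = -603122$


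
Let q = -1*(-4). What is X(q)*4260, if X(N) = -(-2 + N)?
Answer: -8520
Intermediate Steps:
q = 4
X(N) = 2 - N
X(q)*4260 = (2 - 1*4)*4260 = (2 - 4)*4260 = -2*4260 = -8520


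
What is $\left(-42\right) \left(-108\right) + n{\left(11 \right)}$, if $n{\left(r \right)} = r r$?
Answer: $4657$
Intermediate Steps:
$n{\left(r \right)} = r^{2}$
$\left(-42\right) \left(-108\right) + n{\left(11 \right)} = \left(-42\right) \left(-108\right) + 11^{2} = 4536 + 121 = 4657$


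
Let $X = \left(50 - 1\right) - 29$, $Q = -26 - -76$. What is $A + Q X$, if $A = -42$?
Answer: $958$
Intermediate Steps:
$Q = 50$ ($Q = -26 + 76 = 50$)
$X = 20$ ($X = 49 - 29 = 20$)
$A + Q X = -42 + 50 \cdot 20 = -42 + 1000 = 958$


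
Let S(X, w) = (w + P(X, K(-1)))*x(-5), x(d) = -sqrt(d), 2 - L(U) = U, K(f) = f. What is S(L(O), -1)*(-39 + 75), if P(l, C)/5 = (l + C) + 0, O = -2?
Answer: -504*I*sqrt(5) ≈ -1127.0*I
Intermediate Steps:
L(U) = 2 - U
P(l, C) = 5*C + 5*l (P(l, C) = 5*((l + C) + 0) = 5*((C + l) + 0) = 5*(C + l) = 5*C + 5*l)
S(X, w) = -I*sqrt(5)*(-5 + w + 5*X) (S(X, w) = (w + (5*(-1) + 5*X))*(-sqrt(-5)) = (w + (-5 + 5*X))*(-I*sqrt(5)) = (-5 + w + 5*X)*(-I*sqrt(5)) = -I*sqrt(5)*(-5 + w + 5*X))
S(L(O), -1)*(-39 + 75) = (I*sqrt(5)*(5 - 1*(-1) - 5*(2 - 1*(-2))))*(-39 + 75) = (I*sqrt(5)*(5 + 1 - 5*(2 + 2)))*36 = (I*sqrt(5)*(5 + 1 - 5*4))*36 = (I*sqrt(5)*(5 + 1 - 20))*36 = (I*sqrt(5)*(-14))*36 = -14*I*sqrt(5)*36 = -504*I*sqrt(5)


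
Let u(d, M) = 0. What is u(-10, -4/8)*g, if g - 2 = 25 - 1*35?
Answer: 0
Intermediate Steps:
g = -8 (g = 2 + (25 - 1*35) = 2 + (25 - 35) = 2 - 10 = -8)
u(-10, -4/8)*g = 0*(-8) = 0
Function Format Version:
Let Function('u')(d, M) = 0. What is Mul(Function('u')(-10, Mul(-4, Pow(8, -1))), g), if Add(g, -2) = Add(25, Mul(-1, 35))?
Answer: 0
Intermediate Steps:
g = -8 (g = Add(2, Add(25, Mul(-1, 35))) = Add(2, Add(25, -35)) = Add(2, -10) = -8)
Mul(Function('u')(-10, Mul(-4, Pow(8, -1))), g) = Mul(0, -8) = 0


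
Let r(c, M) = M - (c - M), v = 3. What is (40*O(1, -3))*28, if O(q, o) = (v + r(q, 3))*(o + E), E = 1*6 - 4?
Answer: -8960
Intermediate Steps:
r(c, M) = -c + 2*M (r(c, M) = M + (M - c) = -c + 2*M)
E = 2 (E = 6 - 4 = 2)
O(q, o) = (2 + o)*(9 - q) (O(q, o) = (3 + (-q + 2*3))*(o + 2) = (3 + (-q + 6))*(2 + o) = (3 + (6 - q))*(2 + o) = (9 - q)*(2 + o) = (2 + o)*(9 - q))
(40*O(1, -3))*28 = (40*(18 - 2*1 + 9*(-3) - 1*(-3)*1))*28 = (40*(18 - 2 - 27 + 3))*28 = (40*(-8))*28 = -320*28 = -8960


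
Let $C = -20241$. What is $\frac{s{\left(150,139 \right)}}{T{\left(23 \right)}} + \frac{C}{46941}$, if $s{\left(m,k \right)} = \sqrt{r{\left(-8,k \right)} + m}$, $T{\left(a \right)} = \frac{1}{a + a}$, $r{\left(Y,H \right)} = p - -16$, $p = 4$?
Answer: $- \frac{6747}{15647} + 46 \sqrt{170} \approx 599.34$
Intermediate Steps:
$r{\left(Y,H \right)} = 20$ ($r{\left(Y,H \right)} = 4 - -16 = 4 + 16 = 20$)
$T{\left(a \right)} = \frac{1}{2 a}$
$s{\left(m,k \right)} = \sqrt{20 + m}$
$\frac{s{\left(150,139 \right)}}{T{\left(23 \right)}} + \frac{C}{46941} = \frac{\sqrt{20 + 150}}{\frac{1}{2} \cdot \frac{1}{23}} - \frac{20241}{46941} = \frac{\sqrt{170}}{\frac{1}{2} \cdot \frac{1}{23}} - \frac{6747}{15647} = \sqrt{170} \frac{1}{\frac{1}{46}} - \frac{6747}{15647} = \sqrt{170} \cdot 46 - \frac{6747}{15647} = 46 \sqrt{170} - \frac{6747}{15647} = - \frac{6747}{15647} + 46 \sqrt{170}$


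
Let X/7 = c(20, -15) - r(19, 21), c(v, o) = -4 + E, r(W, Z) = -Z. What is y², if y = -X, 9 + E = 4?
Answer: 7056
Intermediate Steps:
E = -5 (E = -9 + 4 = -5)
c(v, o) = -9 (c(v, o) = -4 - 5 = -9)
X = 84 (X = 7*(-9 - (-1)*21) = 7*(-9 - 1*(-21)) = 7*(-9 + 21) = 7*12 = 84)
y = -84 (y = -1*84 = -84)
y² = (-84)² = 7056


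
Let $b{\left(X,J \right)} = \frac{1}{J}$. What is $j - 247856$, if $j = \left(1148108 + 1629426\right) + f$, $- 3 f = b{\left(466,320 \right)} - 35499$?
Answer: $\frac{2439850559}{960} \approx 2.5415 \cdot 10^{6}$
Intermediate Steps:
$f = \frac{11359679}{960}$ ($f = - \frac{\frac{1}{320} - 35499}{3} = \left(- \frac{1}{3}\right) \left(- \frac{11359679}{320}\right) = \frac{11359679}{960} \approx 11833.0$)
$j = \frac{2677792319}{960}$ ($j = \left(1148108 + 1629426\right) + \frac{11359679}{960} = 2777534 + \frac{11359679}{960} = \frac{2677792319}{960} \approx 2.7894 \cdot 10^{6}$)
$j - 247856 = \frac{2677792319}{960} - 247856 = \frac{2439850559}{960}$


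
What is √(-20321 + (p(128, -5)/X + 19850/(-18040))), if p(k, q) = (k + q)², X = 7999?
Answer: I*√1057822106065925035/7215098 ≈ 142.55*I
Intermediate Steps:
√(-20321 + (p(128, -5)/X + 19850/(-18040))) = √(-20321 + ((128 - 5)²/7999 + 19850/(-18040))) = √(-20321 + (123²*(1/7999) + 19850*(-1/18040))) = √(-20321 + (15129*(1/7999) - 1985/1804)) = √(-20321 + (15129/7999 - 1985/1804)) = √(-20321 + 11414701/14430196) = √(-293224598215/14430196) = I*√1057822106065925035/7215098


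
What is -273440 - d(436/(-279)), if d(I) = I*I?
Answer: -21285033136/77841 ≈ -2.7344e+5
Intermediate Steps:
d(I) = I²
-273440 - d(436/(-279)) = -273440 - (436/(-279))² = -273440 - (436*(-1/279))² = -273440 - (-436/279)² = -273440 - 1*190096/77841 = -273440 - 190096/77841 = -21285033136/77841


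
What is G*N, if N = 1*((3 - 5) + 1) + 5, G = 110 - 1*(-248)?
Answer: 1432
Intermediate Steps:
G = 358 (G = 110 + 248 = 358)
N = 4 (N = 1*(-2 + 1) + 5 = 1*(-1) + 5 = -1 + 5 = 4)
G*N = 358*4 = 1432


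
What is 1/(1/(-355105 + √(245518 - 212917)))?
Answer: -355105 + √32601 ≈ -3.5492e+5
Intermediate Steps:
1/(1/(-355105 + √(245518 - 212917))) = 1/(1/(-355105 + √32601)) = -355105 + √32601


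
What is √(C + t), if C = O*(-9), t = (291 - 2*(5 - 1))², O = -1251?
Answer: 2*√22837 ≈ 302.24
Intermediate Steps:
t = 80089 (t = (291 - 2*4)² = (291 - 8)² = 283² = 80089)
C = 11259 (C = -1251*(-9) = 11259)
√(C + t) = √(11259 + 80089) = √91348 = 2*√22837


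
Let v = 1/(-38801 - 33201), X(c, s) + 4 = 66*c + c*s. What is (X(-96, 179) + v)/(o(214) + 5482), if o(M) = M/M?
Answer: -1693775049/394786966 ≈ -4.2904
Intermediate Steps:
o(M) = 1
X(c, s) = -4 + 66*c + c*s (X(c, s) = -4 + (66*c + c*s) = -4 + 66*c + c*s)
v = -1/72002 (v = 1/(-72002) = -1/72002 ≈ -1.3889e-5)
(X(-96, 179) + v)/(o(214) + 5482) = ((-4 + 66*(-96) - 96*179) - 1/72002)/(1 + 5482) = ((-4 - 6336 - 17184) - 1/72002)/5483 = (-23524 - 1/72002)*(1/5483) = -1693775049/72002*1/5483 = -1693775049/394786966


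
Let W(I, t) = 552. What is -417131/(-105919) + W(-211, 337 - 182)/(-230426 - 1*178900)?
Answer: 2586122673/656900009 ≈ 3.9369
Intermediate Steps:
-417131/(-105919) + W(-211, 337 - 182)/(-230426 - 1*178900) = -417131/(-105919) + 552/(-230426 - 1*178900) = -417131*(-1/105919) + 552/(-230426 - 178900) = 37921/9629 + 552/(-409326) = 37921/9629 + 552*(-1/409326) = 37921/9629 - 92/68221 = 2586122673/656900009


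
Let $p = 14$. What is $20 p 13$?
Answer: $3640$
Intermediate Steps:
$20 p 13 = 20 \cdot 14 \cdot 13 = 280 \cdot 13 = 3640$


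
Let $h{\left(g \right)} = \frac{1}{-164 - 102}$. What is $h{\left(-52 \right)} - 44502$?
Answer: $- \frac{11837533}{266} \approx -44502.0$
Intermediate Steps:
$h{\left(g \right)} = - \frac{1}{266}$ ($h{\left(g \right)} = \frac{1}{-266} = - \frac{1}{266}$)
$h{\left(-52 \right)} - 44502 = - \frac{1}{266} - 44502 = - \frac{11837533}{266}$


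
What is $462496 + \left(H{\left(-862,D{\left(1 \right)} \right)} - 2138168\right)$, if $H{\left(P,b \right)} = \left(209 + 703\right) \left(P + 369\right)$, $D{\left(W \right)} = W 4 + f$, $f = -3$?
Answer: $-2125288$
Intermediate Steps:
$D{\left(W \right)} = -3 + 4 W$ ($D{\left(W \right)} = W 4 - 3 = 4 W - 3 = -3 + 4 W$)
$H{\left(P,b \right)} = 336528 + 912 P$ ($H{\left(P,b \right)} = 912 \left(369 + P\right) = 336528 + 912 P$)
$462496 + \left(H{\left(-862,D{\left(1 \right)} \right)} - 2138168\right) = 462496 + \left(\left(336528 + 912 \left(-862\right)\right) - 2138168\right) = 462496 + \left(\left(336528 - 786144\right) - 2138168\right) = 462496 - 2587784 = -2125288$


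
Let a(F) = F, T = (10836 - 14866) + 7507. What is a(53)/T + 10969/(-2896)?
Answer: -37985725/10069392 ≈ -3.7724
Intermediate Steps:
T = 3477 (T = -4030 + 7507 = 3477)
a(53)/T + 10969/(-2896) = 53/3477 + 10969/(-2896) = 53*(1/3477) + 10969*(-1/2896) = 53/3477 - 10969/2896 = -37985725/10069392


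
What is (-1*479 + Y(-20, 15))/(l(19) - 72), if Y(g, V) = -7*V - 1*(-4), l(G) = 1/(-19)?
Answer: 11020/1369 ≈ 8.0497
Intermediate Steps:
l(G) = -1/19
Y(g, V) = 4 - 7*V (Y(g, V) = -7*V + 4 = 4 - 7*V)
(-1*479 + Y(-20, 15))/(l(19) - 72) = (-1*479 + (4 - 7*15))/(-1/19 - 72) = (-479 + (4 - 105))/(-1369/19) = (-479 - 101)*(-19/1369) = -580*(-19/1369) = 11020/1369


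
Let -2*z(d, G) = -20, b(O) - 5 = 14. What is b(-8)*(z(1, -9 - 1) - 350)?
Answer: -6460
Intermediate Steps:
b(O) = 19 (b(O) = 5 + 14 = 19)
z(d, G) = 10 (z(d, G) = -1/2*(-20) = 10)
b(-8)*(z(1, -9 - 1) - 350) = 19*(10 - 350) = 19*(-340) = -6460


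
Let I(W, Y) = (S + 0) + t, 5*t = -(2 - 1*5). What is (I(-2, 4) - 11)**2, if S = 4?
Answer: 1024/25 ≈ 40.960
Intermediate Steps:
t = 3/5 (t = (-(2 - 1*5))/5 = (-(2 - 5))/5 = (-1*(-3))/5 = (1/5)*3 = 3/5 ≈ 0.60000)
I(W, Y) = 23/5 (I(W, Y) = (4 + 0) + 3/5 = 4 + 3/5 = 23/5)
(I(-2, 4) - 11)**2 = (23/5 - 11)**2 = (-32/5)**2 = 1024/25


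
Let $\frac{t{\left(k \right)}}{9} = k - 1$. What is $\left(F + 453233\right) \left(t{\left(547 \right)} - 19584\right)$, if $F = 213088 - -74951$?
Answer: $-10874460240$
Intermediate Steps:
$F = 288039$ ($F = 213088 + 74951 = 288039$)
$t{\left(k \right)} = -9 + 9 k$ ($t{\left(k \right)} = 9 \left(k - 1\right) = 9 \left(-1 + k\right) = -9 + 9 k$)
$\left(F + 453233\right) \left(t{\left(547 \right)} - 19584\right) = \left(288039 + 453233\right) \left(\left(-9 + 9 \cdot 547\right) - 19584\right) = 741272 \left(\left(-9 + 4923\right) - 19584\right) = 741272 \left(4914 - 19584\right) = 741272 \left(-14670\right) = -10874460240$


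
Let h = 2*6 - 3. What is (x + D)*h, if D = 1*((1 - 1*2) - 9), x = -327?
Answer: -3033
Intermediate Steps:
h = 9 (h = 12 - 3 = 9)
D = -10 (D = 1*((1 - 2) - 9) = 1*(-1 - 9) = 1*(-10) = -10)
(x + D)*h = (-327 - 10)*9 = -337*9 = -3033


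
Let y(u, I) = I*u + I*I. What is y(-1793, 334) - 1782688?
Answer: -2269994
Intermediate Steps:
y(u, I) = I² + I*u (y(u, I) = I*u + I² = I² + I*u)
y(-1793, 334) - 1782688 = 334*(334 - 1793) - 1782688 = 334*(-1459) - 1782688 = -487306 - 1782688 = -2269994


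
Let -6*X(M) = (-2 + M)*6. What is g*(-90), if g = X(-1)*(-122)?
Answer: 32940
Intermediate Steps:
X(M) = 2 - M (X(M) = -(-2 + M)*6/6 = -(-12 + 6*M)/6 = 2 - M)
g = -366 (g = (2 - 1*(-1))*(-122) = (2 + 1)*(-122) = 3*(-122) = -366)
g*(-90) = -366*(-90) = 32940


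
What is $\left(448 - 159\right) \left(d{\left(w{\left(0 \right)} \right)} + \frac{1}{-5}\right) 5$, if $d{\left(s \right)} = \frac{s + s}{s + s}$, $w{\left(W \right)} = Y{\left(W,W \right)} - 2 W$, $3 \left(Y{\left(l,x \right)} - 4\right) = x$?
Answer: $1156$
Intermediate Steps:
$Y{\left(l,x \right)} = 4 + \frac{x}{3}$
$w{\left(W \right)} = 4 - \frac{5 W}{3}$ ($w{\left(W \right)} = \left(4 + \frac{W}{3}\right) - 2 W = 4 - \frac{5 W}{3}$)
$d{\left(s \right)} = 1$ ($d{\left(s \right)} = \frac{2 s}{2 s} = 2 s \frac{1}{2 s} = 1$)
$\left(448 - 159\right) \left(d{\left(w{\left(0 \right)} \right)} + \frac{1}{-5}\right) 5 = \left(448 - 159\right) \left(1 + \frac{1}{-5}\right) 5 = 289 \left(1 - \frac{1}{5}\right) 5 = 289 \cdot \frac{4}{5} \cdot 5 = 289 \cdot 4 = 1156$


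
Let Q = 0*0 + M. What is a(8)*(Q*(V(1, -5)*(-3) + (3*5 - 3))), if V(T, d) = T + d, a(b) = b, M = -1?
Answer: -192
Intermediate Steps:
Q = -1 (Q = 0*0 - 1 = 0 - 1 = -1)
a(8)*(Q*(V(1, -5)*(-3) + (3*5 - 3))) = 8*(-((1 - 5)*(-3) + (3*5 - 3))) = 8*(-(-4*(-3) + (15 - 3))) = 8*(-(12 + 12)) = 8*(-1*24) = 8*(-24) = -192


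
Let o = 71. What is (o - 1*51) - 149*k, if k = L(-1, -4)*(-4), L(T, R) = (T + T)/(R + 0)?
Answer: 318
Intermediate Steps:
L(T, R) = 2*T/R (L(T, R) = (2*T)/R = 2*T/R)
k = -2 (k = (2*(-1)/(-4))*(-4) = (2*(-1)*(-1/4))*(-4) = (1/2)*(-4) = -2)
(o - 1*51) - 149*k = (71 - 1*51) - 149*(-2) = (71 - 51) + 298 = 20 + 298 = 318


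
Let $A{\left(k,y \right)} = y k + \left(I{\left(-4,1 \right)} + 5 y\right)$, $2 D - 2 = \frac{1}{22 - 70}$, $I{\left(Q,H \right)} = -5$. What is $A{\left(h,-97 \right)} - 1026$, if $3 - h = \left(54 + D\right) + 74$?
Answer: $\frac{1027679}{96} \approx 10705.0$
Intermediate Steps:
$D = \frac{95}{96}$ ($D = 1 + \frac{1}{2 \left(22 - 70\right)} = 1 + \frac{1}{2 \left(-48\right)} = 1 + \frac{1}{2} \left(- \frac{1}{48}\right) = 1 - \frac{1}{96} = \frac{95}{96} \approx 0.98958$)
$h = - \frac{12095}{96}$ ($h = 3 - \left(\left(54 + \frac{95}{96}\right) + 74\right) = 3 - \left(\frac{5279}{96} + 74\right) = 3 - \frac{12383}{96} = - \frac{12095}{96} \approx -125.99$)
$A{\left(k,y \right)} = -5 + 5 y + k y$ ($A{\left(k,y \right)} = y k + \left(-5 + 5 y\right) = k y + \left(-5 + 5 y\right) = -5 + 5 y + k y$)
$A{\left(h,-97 \right)} - 1026 = \left(-5 + 5 \left(-97\right) - - \frac{1173215}{96}\right) - 1026 = \left(-5 - 485 + \frac{1173215}{96}\right) - 1026 = \frac{1126175}{96} - 1026 = \frac{1027679}{96}$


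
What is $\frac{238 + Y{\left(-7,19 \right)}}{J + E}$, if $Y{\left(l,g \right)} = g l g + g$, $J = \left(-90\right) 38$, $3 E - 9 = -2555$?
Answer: $\frac{3405}{6403} \approx 0.53178$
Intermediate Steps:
$E = - \frac{2546}{3}$ ($E = 3 + \frac{1}{3} \left(-2555\right) = 3 - \frac{2555}{3} = - \frac{2546}{3} \approx -848.67$)
$J = -3420$
$Y{\left(l,g \right)} = g + l g^{2}$ ($Y{\left(l,g \right)} = l g^{2} + g = g + l g^{2}$)
$\frac{238 + Y{\left(-7,19 \right)}}{J + E} = \frac{238 + 19 \left(1 + 19 \left(-7\right)\right)}{-3420 - \frac{2546}{3}} = \frac{238 + 19 \left(1 - 133\right)}{- \frac{12806}{3}} = \left(238 + 19 \left(-132\right)\right) \left(- \frac{3}{12806}\right) = \left(238 - 2508\right) \left(- \frac{3}{12806}\right) = \left(-2270\right) \left(- \frac{3}{12806}\right) = \frac{3405}{6403}$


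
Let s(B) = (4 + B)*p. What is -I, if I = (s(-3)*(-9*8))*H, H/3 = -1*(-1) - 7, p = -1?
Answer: 1296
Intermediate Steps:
s(B) = -4 - B (s(B) = (4 + B)*(-1) = -4 - B)
H = -18 (H = 3*(-1*(-1) - 7) = 3*(1 - 7) = 3*(-6) = -18)
I = -1296 (I = ((-4 - 1*(-3))*(-9*8))*(-18) = ((-4 + 3)*(-72))*(-18) = -1*(-72)*(-18) = 72*(-18) = -1296)
-I = -1*(-1296) = 1296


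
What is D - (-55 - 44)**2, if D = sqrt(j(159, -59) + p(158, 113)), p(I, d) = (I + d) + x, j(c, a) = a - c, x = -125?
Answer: -9801 + 6*I*sqrt(2) ≈ -9801.0 + 8.4853*I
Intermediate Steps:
p(I, d) = -125 + I + d (p(I, d) = (I + d) - 125 = -125 + I + d)
D = 6*I*sqrt(2) (D = sqrt((-59 - 1*159) + (-125 + 158 + 113)) = sqrt((-59 - 159) + 146) = sqrt(-218 + 146) = sqrt(-72) = 6*I*sqrt(2) ≈ 8.4853*I)
D - (-55 - 44)**2 = 6*I*sqrt(2) - (-55 - 44)**2 = 6*I*sqrt(2) - 1*(-99)**2 = 6*I*sqrt(2) - 1*9801 = 6*I*sqrt(2) - 9801 = -9801 + 6*I*sqrt(2)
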